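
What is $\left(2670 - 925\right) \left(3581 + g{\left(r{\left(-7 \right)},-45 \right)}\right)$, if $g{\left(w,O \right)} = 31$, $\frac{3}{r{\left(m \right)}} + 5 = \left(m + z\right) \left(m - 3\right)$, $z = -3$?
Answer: $6302940$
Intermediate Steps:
$r{\left(m \right)} = \frac{3}{-5 + \left(-3 + m\right)^{2}}$ ($r{\left(m \right)} = \frac{3}{-5 + \left(m - 3\right) \left(m - 3\right)} = \frac{3}{-5 + \left(-3 + m\right) \left(-3 + m\right)} = \frac{3}{-5 + \left(-3 + m\right)^{2}}$)
$\left(2670 - 925\right) \left(3581 + g{\left(r{\left(-7 \right)},-45 \right)}\right) = \left(2670 - 925\right) \left(3581 + 31\right) = 1745 \cdot 3612 = 6302940$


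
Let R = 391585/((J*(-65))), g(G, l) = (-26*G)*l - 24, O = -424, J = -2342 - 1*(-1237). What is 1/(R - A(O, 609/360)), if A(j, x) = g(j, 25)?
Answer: -14365/3958570923 ≈ -3.6288e-6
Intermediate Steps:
J = -1105 (J = -2342 + 1237 = -1105)
g(G, l) = -24 - 26*G*l (g(G, l) = -26*G*l - 24 = -24 - 26*G*l)
A(j, x) = -24 - 650*j (A(j, x) = -24 - 26*j*25 = -24 - 650*j)
R = 78317/14365 (R = 391585/((-1105*(-65))) = 391585/71825 = 391585*(1/71825) = 78317/14365 ≈ 5.4519)
1/(R - A(O, 609/360)) = 1/(78317/14365 - (-24 - 650*(-424))) = 1/(78317/14365 - (-24 + 275600)) = 1/(78317/14365 - 1*275576) = 1/(78317/14365 - 275576) = 1/(-3958570923/14365) = -14365/3958570923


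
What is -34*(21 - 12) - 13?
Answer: -319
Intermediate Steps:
-34*(21 - 12) - 13 = -34*9 - 13 = -306 - 13 = -319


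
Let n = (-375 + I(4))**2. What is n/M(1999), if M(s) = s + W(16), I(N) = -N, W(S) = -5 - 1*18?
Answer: 143641/1976 ≈ 72.693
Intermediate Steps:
W(S) = -23 (W(S) = -5 - 18 = -23)
n = 143641 (n = (-375 - 1*4)**2 = (-375 - 4)**2 = (-379)**2 = 143641)
M(s) = -23 + s (M(s) = s - 23 = -23 + s)
n/M(1999) = 143641/(-23 + 1999) = 143641/1976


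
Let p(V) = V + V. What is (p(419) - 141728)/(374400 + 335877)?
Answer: -140890/710277 ≈ -0.19836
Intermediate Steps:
p(V) = 2*V
(p(419) - 141728)/(374400 + 335877) = (2*419 - 141728)/(374400 + 335877) = (838 - 141728)/710277 = -140890*1/710277 = -140890/710277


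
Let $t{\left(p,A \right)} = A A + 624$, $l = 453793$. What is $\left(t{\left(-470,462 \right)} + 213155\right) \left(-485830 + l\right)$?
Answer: $-13686943251$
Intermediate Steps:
$t{\left(p,A \right)} = 624 + A^{2}$ ($t{\left(p,A \right)} = A^{2} + 624 = 624 + A^{2}$)
$\left(t{\left(-470,462 \right)} + 213155\right) \left(-485830 + l\right) = \left(\left(624 + 462^{2}\right) + 213155\right) \left(-485830 + 453793\right) = \left(\left(624 + 213444\right) + 213155\right) \left(-32037\right) = \left(214068 + 213155\right) \left(-32037\right) = 427223 \left(-32037\right) = -13686943251$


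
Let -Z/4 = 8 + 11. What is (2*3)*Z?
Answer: -456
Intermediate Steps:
Z = -76 (Z = -4*(8 + 11) = -4*19 = -76)
(2*3)*Z = (2*3)*(-76) = 6*(-76) = -456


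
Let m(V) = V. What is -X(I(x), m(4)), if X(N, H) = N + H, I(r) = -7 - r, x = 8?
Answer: 11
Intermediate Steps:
X(N, H) = H + N
-X(I(x), m(4)) = -(4 + (-7 - 1*8)) = -(4 + (-7 - 8)) = -(4 - 15) = -1*(-11) = 11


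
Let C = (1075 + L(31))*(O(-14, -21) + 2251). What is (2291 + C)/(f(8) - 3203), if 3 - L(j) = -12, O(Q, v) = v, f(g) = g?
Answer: -810997/1065 ≈ -761.50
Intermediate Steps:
L(j) = 15 (L(j) = 3 - 1*(-12) = 3 + 12 = 15)
C = 2430700 (C = (1075 + 15)*(-21 + 2251) = 1090*2230 = 2430700)
(2291 + C)/(f(8) - 3203) = (2291 + 2430700)/(8 - 3203) = 2432991/(-3195) = 2432991*(-1/3195) = -810997/1065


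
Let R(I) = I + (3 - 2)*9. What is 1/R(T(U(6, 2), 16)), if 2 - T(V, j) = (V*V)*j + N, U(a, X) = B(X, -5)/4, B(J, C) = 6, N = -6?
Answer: -1/19 ≈ -0.052632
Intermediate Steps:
U(a, X) = 3/2 (U(a, X) = 6/4 = 6*(¼) = 3/2)
T(V, j) = 8 - j*V² (T(V, j) = 2 - ((V*V)*j - 6) = 2 - (V²*j - 6) = 2 - (j*V² - 6) = 2 - (-6 + j*V²) = 2 + (6 - j*V²) = 8 - j*V²)
R(I) = 9 + I (R(I) = I + 1*9 = I + 9 = 9 + I)
1/R(T(U(6, 2), 16)) = 1/(9 + (8 - 1*16*(3/2)²)) = 1/(9 + (8 - 1*16*9/4)) = 1/(9 + (8 - 36)) = 1/(9 - 28) = 1/(-19) = -1/19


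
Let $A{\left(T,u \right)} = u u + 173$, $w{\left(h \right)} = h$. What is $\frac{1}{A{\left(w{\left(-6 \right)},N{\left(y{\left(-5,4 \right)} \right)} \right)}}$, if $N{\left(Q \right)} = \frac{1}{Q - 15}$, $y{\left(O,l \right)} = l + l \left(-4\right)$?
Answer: $\frac{729}{126118} \approx 0.0057803$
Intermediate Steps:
$y{\left(O,l \right)} = - 3 l$ ($y{\left(O,l \right)} = l - 4 l = - 3 l$)
$N{\left(Q \right)} = \frac{1}{-15 + Q}$
$A{\left(T,u \right)} = 173 + u^{2}$ ($A{\left(T,u \right)} = u^{2} + 173 = 173 + u^{2}$)
$\frac{1}{A{\left(w{\left(-6 \right)},N{\left(y{\left(-5,4 \right)} \right)} \right)}} = \frac{1}{173 + \left(\frac{1}{-15 - 12}\right)^{2}} = \frac{1}{173 + \left(\frac{1}{-27}\right)^{2}} = \frac{1}{173 + \left(- \frac{1}{27}\right)^{2}} = \frac{1}{173 + \frac{1}{729}} = \frac{1}{\frac{126118}{729}} = \frac{729}{126118}$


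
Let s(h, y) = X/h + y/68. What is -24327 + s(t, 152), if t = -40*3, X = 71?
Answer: -49623727/2040 ≈ -24325.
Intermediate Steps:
t = -120
s(h, y) = 71/h + y/68
-24327 + s(t, 152) = -24327 + (71/(-120) + (1/68)*152) = -24327 + (71*(-1/120) + 38/17) = -24327 + (-71/120 + 38/17) = -24327 + 3353/2040 = -49623727/2040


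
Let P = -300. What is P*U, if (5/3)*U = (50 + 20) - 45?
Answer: -4500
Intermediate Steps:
U = 15 (U = 3*((50 + 20) - 45)/5 = 3*(70 - 45)/5 = (⅗)*25 = 15)
P*U = -300*15 = -4500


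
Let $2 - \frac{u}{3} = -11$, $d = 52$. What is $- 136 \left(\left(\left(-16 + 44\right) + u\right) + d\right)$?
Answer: $-16184$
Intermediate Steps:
$u = 39$ ($u = 6 - -33 = 6 + 33 = 39$)
$- 136 \left(\left(\left(-16 + 44\right) + u\right) + d\right) = - 136 \left(\left(\left(-16 + 44\right) + 39\right) + 52\right) = - 136 \left(\left(28 + 39\right) + 52\right) = - 136 \left(67 + 52\right) = \left(-136\right) 119 = -16184$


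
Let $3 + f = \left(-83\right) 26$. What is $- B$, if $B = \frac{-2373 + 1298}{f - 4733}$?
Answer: $- \frac{1075}{6894} \approx -0.15593$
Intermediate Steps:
$f = -2161$ ($f = -3 - 2158 = -2161$)
$B = \frac{1075}{6894}$ ($B = \frac{-2373 + 1298}{-2161 - 4733} = - \frac{1075}{-6894} = \left(-1075\right) \left(- \frac{1}{6894}\right) = \frac{1075}{6894} \approx 0.15593$)
$- B = \left(-1\right) \frac{1075}{6894} = - \frac{1075}{6894}$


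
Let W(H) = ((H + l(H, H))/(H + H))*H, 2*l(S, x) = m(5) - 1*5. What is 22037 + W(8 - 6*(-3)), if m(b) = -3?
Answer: 22048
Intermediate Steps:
l(S, x) = -4 (l(S, x) = (-3 - 1*5)/2 = (-3 - 5)/2 = (½)*(-8) = -4)
W(H) = -2 + H/2 (W(H) = ((H - 4)/(H + H))*H = ((-4 + H)/((2*H)))*H = ((-4 + H)*(1/(2*H)))*H = ((-4 + H)/(2*H))*H = -2 + H/2)
22037 + W(8 - 6*(-3)) = 22037 + (-2 + (8 - 6*(-3))/2) = 22037 + (-2 + (8 + 18)/2) = 22037 + (-2 + (½)*26) = 22037 + (-2 + 13) = 22037 + 11 = 22048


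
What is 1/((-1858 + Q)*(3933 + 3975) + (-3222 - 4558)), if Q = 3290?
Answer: 1/11316476 ≈ 8.8367e-8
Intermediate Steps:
1/((-1858 + Q)*(3933 + 3975) + (-3222 - 4558)) = 1/((-1858 + 3290)*(3933 + 3975) + (-3222 - 4558)) = 1/(1432*7908 - 7780) = 1/(11324256 - 7780) = 1/11316476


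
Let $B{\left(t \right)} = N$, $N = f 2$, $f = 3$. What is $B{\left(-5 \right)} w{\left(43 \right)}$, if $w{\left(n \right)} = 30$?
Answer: $180$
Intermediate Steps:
$N = 6$ ($N = 3 \cdot 2 = 6$)
$B{\left(t \right)} = 6$
$B{\left(-5 \right)} w{\left(43 \right)} = 6 \cdot 30 = 180$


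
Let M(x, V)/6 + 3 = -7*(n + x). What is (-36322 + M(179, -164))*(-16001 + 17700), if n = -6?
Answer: -74086594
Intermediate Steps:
M(x, V) = 234 - 42*x (M(x, V) = -18 + 6*(-7*(-6 + x)) = -18 + 6*(42 - 7*x) = -18 + (252 - 42*x) = 234 - 42*x)
(-36322 + M(179, -164))*(-16001 + 17700) = (-36322 + (234 - 42*179))*(-16001 + 17700) = (-36322 + (234 - 7518))*1699 = (-36322 - 7284)*1699 = -43606*1699 = -74086594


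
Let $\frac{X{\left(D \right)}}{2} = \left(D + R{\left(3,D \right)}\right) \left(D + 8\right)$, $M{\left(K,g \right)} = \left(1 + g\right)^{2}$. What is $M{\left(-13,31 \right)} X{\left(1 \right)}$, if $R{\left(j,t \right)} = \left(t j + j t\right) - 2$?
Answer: $92160$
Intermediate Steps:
$R{\left(j,t \right)} = -2 + 2 j t$ ($R{\left(j,t \right)} = \left(j t + j t\right) - 2 = 2 j t - 2 = -2 + 2 j t$)
$X{\left(D \right)} = 2 \left(-2 + 7 D\right) \left(8 + D\right)$ ($X{\left(D \right)} = 2 \left(D + \left(-2 + 2 \cdot 3 D\right)\right) \left(D + 8\right) = 2 \left(D + \left(-2 + 6 D\right)\right) \left(8 + D\right) = 2 \left(-2 + 7 D\right) \left(8 + D\right)$)
$M{\left(-13,31 \right)} X{\left(1 \right)} = \left(1 + 31\right)^{2} \left(-32 + 14 \cdot 1^{2} + 108 \cdot 1\right) = 32^{2} \left(-32 + 14 \cdot 1 + 108\right) = 1024 \left(-32 + 14 + 108\right) = 1024 \cdot 90 = 92160$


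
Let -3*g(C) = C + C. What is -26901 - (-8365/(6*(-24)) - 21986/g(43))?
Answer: -171679663/6192 ≈ -27726.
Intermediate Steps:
g(C) = -2*C/3 (g(C) = -(C + C)/3 = -2*C/3)
-26901 - (-8365/(6*(-24)) - 21986/g(43)) = -26901 - (-8365/(6*(-24)) - 21986/((-2/3*43))) = -26901 - (-8365/(-144) - 21986/(-86/3)) = -26901 - (-8365*(-1/144) - 21986*(-3/86)) = -26901 - (8365/144 + 32979/43) = -26901 - 1*5108671/6192 = -26901 - 5108671/6192 = -171679663/6192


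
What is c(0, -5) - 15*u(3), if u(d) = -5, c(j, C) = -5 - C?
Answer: 75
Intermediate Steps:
c(0, -5) - 15*u(3) = (-5 - 1*(-5)) - 15*(-5) = (-5 + 5) + 75 = 0 + 75 = 75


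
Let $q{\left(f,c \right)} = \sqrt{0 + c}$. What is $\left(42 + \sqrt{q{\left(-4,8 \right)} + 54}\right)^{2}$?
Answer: $\left(42 + \sqrt{2} \sqrt{27 + \sqrt{2}}\right)^{2} \approx 2454.1$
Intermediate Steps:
$q{\left(f,c \right)} = \sqrt{c}$
$\left(42 + \sqrt{q{\left(-4,8 \right)} + 54}\right)^{2} = \left(42 + \sqrt{\sqrt{8} + 54}\right)^{2} = \left(42 + \sqrt{2 \sqrt{2} + 54}\right)^{2} = \left(42 + \sqrt{54 + 2 \sqrt{2}}\right)^{2}$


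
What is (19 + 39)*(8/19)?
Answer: 464/19 ≈ 24.421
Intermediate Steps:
(19 + 39)*(8/19) = 58*(8*(1/19)) = 58*(8/19) = 464/19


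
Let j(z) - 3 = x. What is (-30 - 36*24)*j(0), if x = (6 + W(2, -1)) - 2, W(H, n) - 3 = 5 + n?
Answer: -12516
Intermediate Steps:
W(H, n) = 8 + n (W(H, n) = 3 + (5 + n) = 8 + n)
x = 11 (x = (6 + (8 - 1)) - 2 = (6 + 7) - 2 = 13 - 2 = 11)
j(z) = 14 (j(z) = 3 + 11 = 14)
(-30 - 36*24)*j(0) = (-30 - 36*24)*14 = (-30 - 864)*14 = -894*14 = -12516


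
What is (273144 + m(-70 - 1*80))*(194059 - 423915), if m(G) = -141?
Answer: -62751377568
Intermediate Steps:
(273144 + m(-70 - 1*80))*(194059 - 423915) = (273144 - 141)*(194059 - 423915) = 273003*(-229856) = -62751377568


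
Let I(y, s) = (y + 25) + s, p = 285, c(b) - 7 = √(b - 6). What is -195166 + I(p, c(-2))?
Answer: -194849 + 2*I*√2 ≈ -1.9485e+5 + 2.8284*I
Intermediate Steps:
c(b) = 7 + √(-6 + b) (c(b) = 7 + √(b - 6) = 7 + √(-6 + b))
I(y, s) = 25 + s + y (I(y, s) = (25 + y) + s = 25 + s + y)
-195166 + I(p, c(-2)) = -195166 + (25 + (7 + √(-6 - 2)) + 285) = -195166 + (25 + (7 + √(-8)) + 285) = -195166 + (25 + (7 + 2*I*√2) + 285) = -195166 + (317 + 2*I*√2) = -194849 + 2*I*√2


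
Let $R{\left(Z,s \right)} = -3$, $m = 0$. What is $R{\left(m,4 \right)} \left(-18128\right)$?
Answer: $54384$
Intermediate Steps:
$R{\left(m,4 \right)} \left(-18128\right) = \left(-3\right) \left(-18128\right) = 54384$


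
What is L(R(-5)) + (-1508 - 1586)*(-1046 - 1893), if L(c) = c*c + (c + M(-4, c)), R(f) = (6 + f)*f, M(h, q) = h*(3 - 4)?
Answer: 9093290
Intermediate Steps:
M(h, q) = -h (M(h, q) = h*(-1) = -h)
R(f) = f*(6 + f)
L(c) = 4 + c + c² (L(c) = c*c + (c - 1*(-4)) = c² + (c + 4) = c² + (4 + c) = 4 + c + c²)
L(R(-5)) + (-1508 - 1586)*(-1046 - 1893) = (4 - 5*(6 - 5) + (-5*(6 - 5))²) + (-1508 - 1586)*(-1046 - 1893) = (4 - 5*1 + (-5*1)²) - 3094*(-2939) = (4 - 5 + (-5)²) + 9093266 = (4 - 5 + 25) + 9093266 = 24 + 9093266 = 9093290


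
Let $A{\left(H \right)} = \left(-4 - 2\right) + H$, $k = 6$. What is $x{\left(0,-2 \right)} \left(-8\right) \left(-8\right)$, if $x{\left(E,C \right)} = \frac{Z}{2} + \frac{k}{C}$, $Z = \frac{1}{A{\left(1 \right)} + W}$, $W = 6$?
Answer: $-160$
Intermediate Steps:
$A{\left(H \right)} = -6 + H$
$Z = 1$ ($Z = \frac{1}{\left(-6 + 1\right) + 6} = \frac{1}{-5 + 6} = 1^{-1} = 1$)
$x{\left(E,C \right)} = \frac{1}{2} + \frac{6}{C}$ ($x{\left(E,C \right)} = 1 \cdot \frac{1}{2} + \frac{6}{C} = \frac{1}{2} + \frac{6}{C}$)
$x{\left(0,-2 \right)} \left(-8\right) \left(-8\right) = \frac{12 - 2}{2 \left(-2\right)} \left(-8\right) \left(-8\right) = \frac{1}{2} \left(- \frac{1}{2}\right) 10 \left(-8\right) \left(-8\right) = \left(- \frac{5}{2}\right) \left(-8\right) \left(-8\right) = 20 \left(-8\right) = -160$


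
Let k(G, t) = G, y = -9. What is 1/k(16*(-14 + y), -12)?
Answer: -1/368 ≈ -0.0027174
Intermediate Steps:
1/k(16*(-14 + y), -12) = 1/(16*(-14 - 9)) = 1/(16*(-23)) = 1/(-368) = -1/368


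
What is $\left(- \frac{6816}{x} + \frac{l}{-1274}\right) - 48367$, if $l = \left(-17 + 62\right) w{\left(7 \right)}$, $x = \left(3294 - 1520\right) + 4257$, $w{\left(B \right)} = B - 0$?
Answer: $- \frac{53091162521}{1097642} \approx -48368.0$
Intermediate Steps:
$w{\left(B \right)} = B$ ($w{\left(B \right)} = B + 0 = B$)
$x = 6031$ ($x = 1774 + 4257 = 6031$)
$l = 315$ ($l = \left(-17 + 62\right) 7 = 45 \cdot 7 = 315$)
$\left(- \frac{6816}{x} + \frac{l}{-1274}\right) - 48367 = \left(- \frac{6816}{6031} + \frac{315}{-1274}\right) - 48367 = \left(\left(-6816\right) \frac{1}{6031} + 315 \left(- \frac{1}{1274}\right)\right) - 48367 = \left(- \frac{6816}{6031} - \frac{45}{182}\right) - 48367 = - \frac{1511907}{1097642} - 48367 = - \frac{53091162521}{1097642}$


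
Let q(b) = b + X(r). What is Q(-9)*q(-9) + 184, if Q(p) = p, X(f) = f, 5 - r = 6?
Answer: 274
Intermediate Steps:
r = -1 (r = 5 - 1*6 = 5 - 6 = -1)
q(b) = -1 + b (q(b) = b - 1 = -1 + b)
Q(-9)*q(-9) + 184 = -9*(-1 - 9) + 184 = -9*(-10) + 184 = 90 + 184 = 274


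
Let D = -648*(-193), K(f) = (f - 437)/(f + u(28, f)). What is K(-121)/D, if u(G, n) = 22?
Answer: 31/687852 ≈ 4.5068e-5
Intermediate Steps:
K(f) = (-437 + f)/(22 + f) (K(f) = (f - 437)/(f + 22) = (-437 + f)/(22 + f))
D = 125064
K(-121)/D = ((-437 - 121)/(22 - 121))/125064 = (-558/(-99))*(1/125064) = -1/99*(-558)*(1/125064) = (62/11)*(1/125064) = 31/687852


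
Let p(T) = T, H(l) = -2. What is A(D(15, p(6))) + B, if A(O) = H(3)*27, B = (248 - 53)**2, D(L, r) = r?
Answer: 37971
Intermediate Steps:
B = 38025 (B = 195**2 = 38025)
A(O) = -54 (A(O) = -2*27 = -54)
A(D(15, p(6))) + B = -54 + 38025 = 37971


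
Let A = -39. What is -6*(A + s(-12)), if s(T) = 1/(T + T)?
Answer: 937/4 ≈ 234.25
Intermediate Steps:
s(T) = 1/(2*T)
-6*(A + s(-12)) = -6*(-39 + (½)/(-12)) = -6*(-39 + (½)*(-1/12)) = -6*(-39 - 1/24) = -6*(-937/24) = 937/4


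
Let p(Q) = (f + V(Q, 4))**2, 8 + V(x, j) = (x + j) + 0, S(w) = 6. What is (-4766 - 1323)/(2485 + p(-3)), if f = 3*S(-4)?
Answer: -6089/2606 ≈ -2.3365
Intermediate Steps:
V(x, j) = -8 + j + x (V(x, j) = -8 + ((x + j) + 0) = -8 + ((j + x) + 0) = -8 + (j + x) = -8 + j + x)
f = 18 (f = 3*6 = 18)
p(Q) = (14 + Q)**2 (p(Q) = (18 + (-8 + 4 + Q))**2 = (18 + (-4 + Q))**2 = (14 + Q)**2)
(-4766 - 1323)/(2485 + p(-3)) = (-4766 - 1323)/(2485 + (14 - 3)**2) = -6089/(2485 + 11**2) = -6089/(2485 + 121) = -6089/2606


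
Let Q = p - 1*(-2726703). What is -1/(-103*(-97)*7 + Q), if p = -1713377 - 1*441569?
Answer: -1/641694 ≈ -1.5584e-6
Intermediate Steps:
p = -2154946 (p = -1713377 - 441569 = -2154946)
Q = 571757 (Q = -2154946 - 1*(-2726703) = -2154946 + 2726703 = 571757)
-1/(-103*(-97)*7 + Q) = -1/(-103*(-97)*7 + 571757) = -1/(9991*7 + 571757) = -1/(69937 + 571757) = -1/641694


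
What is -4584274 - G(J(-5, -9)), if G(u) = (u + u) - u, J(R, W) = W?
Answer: -4584265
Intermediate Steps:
G(u) = u (G(u) = 2*u - u = u)
-4584274 - G(J(-5, -9)) = -4584274 - 1*(-9) = -4584274 + 9 = -4584265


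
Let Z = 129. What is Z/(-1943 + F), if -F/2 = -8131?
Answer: 1/111 ≈ 0.0090090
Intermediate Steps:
F = 16262 (F = -2*(-8131) = 16262)
Z/(-1943 + F) = 129/(-1943 + 16262) = 129/14319 = 129*(1/14319) = 1/111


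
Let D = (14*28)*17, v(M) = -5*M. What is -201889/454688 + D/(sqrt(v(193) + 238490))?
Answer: -201889/454688 + 6664*sqrt(9501)/47505 ≈ 13.230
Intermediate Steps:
D = 6664 (D = 392*17 = 6664)
-201889/454688 + D/(sqrt(v(193) + 238490)) = -201889/454688 + 6664/(sqrt(-5*193 + 238490)) = -201889*1/454688 + 6664/(sqrt(-965 + 238490)) = -201889/454688 + 6664/(sqrt(237525)) = -201889/454688 + 6664/((5*sqrt(9501))) = -201889/454688 + 6664*(sqrt(9501)/47505) = -201889/454688 + 6664*sqrt(9501)/47505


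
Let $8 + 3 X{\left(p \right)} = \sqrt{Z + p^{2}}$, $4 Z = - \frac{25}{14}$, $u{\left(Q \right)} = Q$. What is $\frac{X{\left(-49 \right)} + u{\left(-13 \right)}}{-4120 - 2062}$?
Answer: $\frac{47}{18546} - \frac{\sqrt{15554}}{47208} \approx -0.00010759$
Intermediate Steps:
$Z = - \frac{25}{56}$ ($Z = \frac{\left(-25\right) \frac{1}{14}}{4} = \frac{1}{4} \left(- \frac{25}{14}\right) = - \frac{25}{56} \approx -0.44643$)
$X{\left(p \right)} = - \frac{8}{3} + \frac{\sqrt{- \frac{25}{56} + p^{2}}}{3}$
$\frac{X{\left(-49 \right)} + u{\left(-13 \right)}}{-4120 - 2062} = \frac{\left(- \frac{8}{3} + \frac{\sqrt{-350 + 784 \left(-49\right)^{2}}}{84}\right) - 13}{-4120 - 2062} = \frac{\left(- \frac{8}{3} + \frac{\sqrt{-350 + 784 \cdot 2401}}{84}\right) - 13}{-6182} = \left(\left(- \frac{8}{3} + \frac{\sqrt{-350 + 1882384}}{84}\right) - 13\right) \left(- \frac{1}{6182}\right) = \left(\left(- \frac{8}{3} + \frac{\sqrt{1882034}}{84}\right) - 13\right) \left(- \frac{1}{6182}\right) = \left(\left(- \frac{8}{3} + \frac{11 \sqrt{15554}}{84}\right) - 13\right) \left(- \frac{1}{6182}\right) = \left(- \frac{47}{3} + \frac{11 \sqrt{15554}}{84}\right) \left(- \frac{1}{6182}\right) = \frac{47}{18546} - \frac{\sqrt{15554}}{47208}$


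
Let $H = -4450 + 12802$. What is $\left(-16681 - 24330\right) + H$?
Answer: $-32659$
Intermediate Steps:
$H = 8352$
$\left(-16681 - 24330\right) + H = \left(-16681 - 24330\right) + 8352 = -41011 + 8352 = -32659$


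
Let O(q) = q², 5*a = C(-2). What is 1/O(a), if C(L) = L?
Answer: 25/4 ≈ 6.2500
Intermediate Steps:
a = -⅖ (a = (⅕)*(-2) = -⅖ ≈ -0.40000)
1/O(a) = 1/((-⅖)²) = 1/(4/25) = 25/4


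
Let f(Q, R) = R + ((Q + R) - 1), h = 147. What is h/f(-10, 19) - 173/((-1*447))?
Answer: 7820/1341 ≈ 5.8315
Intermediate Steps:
f(Q, R) = -1 + Q + 2*R (f(Q, R) = R + (-1 + Q + R) = -1 + Q + 2*R)
h/f(-10, 19) - 173/((-1*447)) = 147/(-1 - 10 + 2*19) - 173/((-1*447)) = 147/(-1 - 10 + 38) - 173/(-447) = 147/27 - 173*(-1/447) = 147*(1/27) + 173/447 = 49/9 + 173/447 = 7820/1341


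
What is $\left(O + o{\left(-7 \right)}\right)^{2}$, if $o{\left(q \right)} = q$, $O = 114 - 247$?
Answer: $19600$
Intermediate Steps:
$O = -133$ ($O = 114 - 247 = -133$)
$\left(O + o{\left(-7 \right)}\right)^{2} = \left(-133 - 7\right)^{2} = \left(-140\right)^{2} = 19600$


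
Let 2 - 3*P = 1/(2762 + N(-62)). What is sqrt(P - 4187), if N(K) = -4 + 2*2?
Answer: I*sqrt(31936047586)/2762 ≈ 64.702*I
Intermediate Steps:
N(K) = 0 (N(K) = -4 + 4 = 0)
P = 1841/2762 (P = 2/3 - 1/(3*(2762 + 0)) = 2/3 - 1/3/2762 = 2/3 - 1/3*1/2762 = 2/3 - 1/8286 = 1841/2762 ≈ 0.66655)
sqrt(P - 4187) = sqrt(1841/2762 - 4187) = sqrt(-11562653/2762) = I*sqrt(31936047586)/2762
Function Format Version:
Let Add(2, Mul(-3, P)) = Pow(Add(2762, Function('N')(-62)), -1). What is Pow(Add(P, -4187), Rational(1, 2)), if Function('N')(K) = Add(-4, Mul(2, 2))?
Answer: Mul(Rational(1, 2762), I, Pow(31936047586, Rational(1, 2))) ≈ Mul(64.702, I)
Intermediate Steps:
Function('N')(K) = 0 (Function('N')(K) = Add(-4, 4) = 0)
P = Rational(1841, 2762) (P = Add(Rational(2, 3), Mul(Rational(-1, 3), Pow(Add(2762, 0), -1))) = Add(Rational(2, 3), Mul(Rational(-1, 3), Pow(2762, -1))) = Add(Rational(2, 3), Mul(Rational(-1, 3), Rational(1, 2762))) = Add(Rational(2, 3), Rational(-1, 8286)) = Rational(1841, 2762) ≈ 0.66655)
Pow(Add(P, -4187), Rational(1, 2)) = Pow(Add(Rational(1841, 2762), -4187), Rational(1, 2)) = Pow(Rational(-11562653, 2762), Rational(1, 2)) = Mul(Rational(1, 2762), I, Pow(31936047586, Rational(1, 2)))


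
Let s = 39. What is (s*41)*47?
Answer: 75153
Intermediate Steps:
(s*41)*47 = (39*41)*47 = 1599*47 = 75153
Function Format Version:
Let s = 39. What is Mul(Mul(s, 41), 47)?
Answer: 75153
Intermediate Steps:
Mul(Mul(s, 41), 47) = Mul(Mul(39, 41), 47) = Mul(1599, 47) = 75153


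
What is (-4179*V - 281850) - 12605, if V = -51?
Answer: -81326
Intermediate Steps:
(-4179*V - 281850) - 12605 = (-4179*(-51) - 281850) - 12605 = (213129 - 281850) - 12605 = -68721 - 12605 = -81326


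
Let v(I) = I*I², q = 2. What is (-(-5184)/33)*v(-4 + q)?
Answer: -13824/11 ≈ -1256.7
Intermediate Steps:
v(I) = I³
(-(-5184)/33)*v(-4 + q) = (-(-5184)/33)*(-4 + 2)³ = -(-5184)/33*(-2)³ = -54*(-32/11)*(-8) = (1728/11)*(-8) = -13824/11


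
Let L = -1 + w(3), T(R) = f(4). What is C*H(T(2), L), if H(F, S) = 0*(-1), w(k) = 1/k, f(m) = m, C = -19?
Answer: 0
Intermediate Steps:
T(R) = 4
L = -⅔ (L = -1 + 1/3 = -1 + ⅓ = -⅔ ≈ -0.66667)
H(F, S) = 0
C*H(T(2), L) = -19*0 = 0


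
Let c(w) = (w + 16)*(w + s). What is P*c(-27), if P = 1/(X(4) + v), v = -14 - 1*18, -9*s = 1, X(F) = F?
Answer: -671/63 ≈ -10.651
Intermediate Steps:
s = -⅑ (s = -⅑*1 = -⅑ ≈ -0.11111)
v = -32 (v = -14 - 18 = -32)
c(w) = (16 + w)*(-⅑ + w) (c(w) = (w + 16)*(w - ⅑) = (16 + w)*(-⅑ + w))
P = -1/28 (P = 1/(4 - 32) = 1/(-28) = -1/28 ≈ -0.035714)
P*c(-27) = -(-16/9 + (-27)² + (143/9)*(-27))/28 = -(-16/9 + 729 - 429)/28 = -1/28*2684/9 = -671/63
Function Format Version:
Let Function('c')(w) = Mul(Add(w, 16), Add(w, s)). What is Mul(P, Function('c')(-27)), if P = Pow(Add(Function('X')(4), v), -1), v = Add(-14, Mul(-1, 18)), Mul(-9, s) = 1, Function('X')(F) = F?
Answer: Rational(-671, 63) ≈ -10.651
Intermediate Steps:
s = Rational(-1, 9) (s = Mul(Rational(-1, 9), 1) = Rational(-1, 9) ≈ -0.11111)
v = -32 (v = Add(-14, -18) = -32)
Function('c')(w) = Mul(Add(16, w), Add(Rational(-1, 9), w)) (Function('c')(w) = Mul(Add(w, 16), Add(w, Rational(-1, 9))) = Mul(Add(16, w), Add(Rational(-1, 9), w)))
P = Rational(-1, 28) (P = Pow(Add(4, -32), -1) = Pow(-28, -1) = Rational(-1, 28) ≈ -0.035714)
Mul(P, Function('c')(-27)) = Mul(Rational(-1, 28), Add(Rational(-16, 9), Pow(-27, 2), Mul(Rational(143, 9), -27))) = Mul(Rational(-1, 28), Add(Rational(-16, 9), 729, -429)) = Mul(Rational(-1, 28), Rational(2684, 9)) = Rational(-671, 63)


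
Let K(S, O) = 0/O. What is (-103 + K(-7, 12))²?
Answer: 10609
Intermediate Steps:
K(S, O) = 0
(-103 + K(-7, 12))² = (-103 + 0)² = (-103)² = 10609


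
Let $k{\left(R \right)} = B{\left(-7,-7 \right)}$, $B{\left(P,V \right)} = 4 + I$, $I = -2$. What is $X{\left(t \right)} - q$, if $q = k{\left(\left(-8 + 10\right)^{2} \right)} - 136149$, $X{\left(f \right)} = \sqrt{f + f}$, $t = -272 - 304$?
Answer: $136147 + 24 i \sqrt{2} \approx 1.3615 \cdot 10^{5} + 33.941 i$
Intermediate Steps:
$t = -576$
$X{\left(f \right)} = \sqrt{2} \sqrt{f}$ ($X{\left(f \right)} = \sqrt{2 f} = \sqrt{2} \sqrt{f}$)
$B{\left(P,V \right)} = 2$ ($B{\left(P,V \right)} = 4 - 2 = 2$)
$k{\left(R \right)} = 2$
$q = -136147$ ($q = 2 - 136149 = -136147$)
$X{\left(t \right)} - q = \sqrt{2} \sqrt{-576} - -136147 = \sqrt{2} \cdot 24 i + 136147 = 24 i \sqrt{2} + 136147 = 136147 + 24 i \sqrt{2}$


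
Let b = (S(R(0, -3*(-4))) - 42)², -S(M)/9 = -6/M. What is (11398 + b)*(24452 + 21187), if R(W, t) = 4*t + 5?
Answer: 1676528857674/2809 ≈ 5.9684e+8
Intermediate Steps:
R(W, t) = 5 + 4*t
S(M) = 54/M (S(M) = -(-54)/M = 54/M)
b = 4717584/2809 (b = (54/(5 + 4*(-3*(-4))) - 42)² = (54/(5 + 4*12) - 42)² = (54/(5 + 48) - 42)² = (54/53 - 42)² = (-2172/53)² = 4717584/2809 ≈ 1679.5)
(11398 + b)*(24452 + 21187) = (11398 + 4717584/2809)*(24452 + 21187) = (36734566/2809)*45639 = 1676528857674/2809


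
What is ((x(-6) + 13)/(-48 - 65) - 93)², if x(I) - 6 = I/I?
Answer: 110859841/12769 ≈ 8682.0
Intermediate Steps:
x(I) = 7 (x(I) = 6 + I/I = 6 + 1 = 7)
((x(-6) + 13)/(-48 - 65) - 93)² = ((7 + 13)/(-48 - 65) - 93)² = (20/(-113) - 93)² = (20*(-1/113) - 93)² = (-20/113 - 93)² = (-10529/113)² = 110859841/12769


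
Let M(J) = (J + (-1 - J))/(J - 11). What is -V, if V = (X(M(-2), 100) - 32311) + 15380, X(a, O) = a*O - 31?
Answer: 220406/13 ≈ 16954.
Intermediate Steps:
M(J) = -1/(-11 + J)
X(a, O) = -31 + O*a (X(a, O) = O*a - 31 = -31 + O*a)
V = -220406/13 (V = ((-31 + 100*(-1/(-11 - 2))) - 32311) + 15380 = ((-31 + 100*(-1/(-13))) - 32311) + 15380 = ((-31 + 100*(-1*(-1/13))) - 32311) + 15380 = ((-31 + 100*(1/13)) - 32311) + 15380 = ((-31 + 100/13) - 32311) + 15380 = (-303/13 - 32311) + 15380 = -420346/13 + 15380 = -220406/13 ≈ -16954.)
-V = -1*(-220406/13) = 220406/13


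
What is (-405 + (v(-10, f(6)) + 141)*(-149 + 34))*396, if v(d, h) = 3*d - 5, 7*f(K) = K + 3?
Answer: -4987620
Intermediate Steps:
f(K) = 3/7 + K/7 (f(K) = (K + 3)/7 = (3 + K)/7 = 3/7 + K/7)
v(d, h) = -5 + 3*d
(-405 + (v(-10, f(6)) + 141)*(-149 + 34))*396 = (-405 + ((-5 + 3*(-10)) + 141)*(-149 + 34))*396 = (-405 + ((-5 - 30) + 141)*(-115))*396 = (-405 + (-35 + 141)*(-115))*396 = (-405 + 106*(-115))*396 = (-405 - 12190)*396 = -12595*396 = -4987620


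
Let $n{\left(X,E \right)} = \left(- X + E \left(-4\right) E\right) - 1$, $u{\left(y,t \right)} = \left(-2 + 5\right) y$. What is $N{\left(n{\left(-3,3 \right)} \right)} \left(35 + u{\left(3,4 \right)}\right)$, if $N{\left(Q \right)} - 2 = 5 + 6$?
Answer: $572$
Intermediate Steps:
$u{\left(y,t \right)} = 3 y$
$n{\left(X,E \right)} = -1 - X - 4 E^{2}$ ($n{\left(X,E \right)} = \left(- X + - 4 E E\right) - 1 = \left(- X - 4 E^{2}\right) - 1 = -1 - X - 4 E^{2}$)
$N{\left(Q \right)} = 13$ ($N{\left(Q \right)} = 2 + \left(5 + 6\right) = 2 + 11 = 13$)
$N{\left(n{\left(-3,3 \right)} \right)} \left(35 + u{\left(3,4 \right)}\right) = 13 \left(35 + 3 \cdot 3\right) = 13 \left(35 + 9\right) = 13 \cdot 44 = 572$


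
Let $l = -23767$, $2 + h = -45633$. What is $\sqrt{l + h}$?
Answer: $i \sqrt{69402} \approx 263.44 i$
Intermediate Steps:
$h = -45635$ ($h = -2 - 45633 = -45635$)
$\sqrt{l + h} = \sqrt{-23767 - 45635} = \sqrt{-69402} = i \sqrt{69402}$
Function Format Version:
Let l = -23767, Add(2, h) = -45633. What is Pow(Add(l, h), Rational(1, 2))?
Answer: Mul(I, Pow(69402, Rational(1, 2))) ≈ Mul(263.44, I)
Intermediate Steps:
h = -45635 (h = Add(-2, -45633) = -45635)
Pow(Add(l, h), Rational(1, 2)) = Pow(Add(-23767, -45635), Rational(1, 2)) = Pow(-69402, Rational(1, 2)) = Mul(I, Pow(69402, Rational(1, 2)))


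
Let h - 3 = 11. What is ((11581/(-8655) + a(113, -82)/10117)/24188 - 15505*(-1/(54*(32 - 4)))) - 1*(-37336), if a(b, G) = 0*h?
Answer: 140729968527187/3768248520 ≈ 37346.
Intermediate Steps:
h = 14 (h = 3 + 11 = 14)
a(b, G) = 0 (a(b, G) = 0*14 = 0)
((11581/(-8655) + a(113, -82)/10117)/24188 - 15505*(-1/(54*(32 - 4)))) - 1*(-37336) = ((11581/(-8655) + 0/10117)/24188 - 15505*(-1/(54*(32 - 4)))) - 1*(-37336) = ((11581*(-1/8655) + 0*(1/10117))*(1/24188) - 15505/((-54*28))) + 37336 = ((-11581/8655 + 0)*(1/24188) - 15505/(-1512)) + 37336 = (-11581/8655*1/24188 - 15505*(-1/1512)) + 37336 = (-11581/209347140 + 2215/216) + 37336 = 38641784467/3768248520 + 37336 = 140729968527187/3768248520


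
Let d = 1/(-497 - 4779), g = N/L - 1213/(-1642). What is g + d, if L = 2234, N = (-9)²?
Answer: 3748794179/4838392732 ≈ 0.77480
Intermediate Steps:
N = 81
g = 710711/917057 (g = 81/2234 - 1213/(-1642) = 81*(1/2234) - 1213*(-1/1642) = 81/2234 + 1213/1642 = 710711/917057 ≈ 0.77499)
d = -1/5276 (d = 1/(-5276) = -1/5276 ≈ -0.00018954)
g + d = 710711/917057 - 1/5276 = 3748794179/4838392732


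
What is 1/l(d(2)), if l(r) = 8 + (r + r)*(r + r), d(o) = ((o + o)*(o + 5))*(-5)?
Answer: 1/78408 ≈ 1.2754e-5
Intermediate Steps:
d(o) = -10*o*(5 + o) (d(o) = ((2*o)*(5 + o))*(-5) = (2*o*(5 + o))*(-5) = -10*o*(5 + o))
l(r) = 8 + 4*r**2 (l(r) = 8 + (2*r)*(2*r) = 8 + 4*r**2)
1/l(d(2)) = 1/(8 + 4*(-10*2*(5 + 2))**2) = 1/(8 + 4*(-10*2*7)**2) = 1/(8 + 4*(-140)**2) = 1/(8 + 4*19600) = 1/(8 + 78400) = 1/78408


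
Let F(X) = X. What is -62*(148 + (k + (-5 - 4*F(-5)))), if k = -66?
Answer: -6014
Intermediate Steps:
-62*(148 + (k + (-5 - 4*F(-5)))) = -62*(148 + (-66 + (-5 - 4*(-5)))) = -62*(148 + (-66 + (-5 + 20))) = -62*(148 + (-66 + 15)) = -62*(148 - 51) = -62*97 = -6014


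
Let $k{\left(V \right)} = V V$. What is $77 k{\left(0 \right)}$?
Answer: $0$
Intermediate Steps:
$k{\left(V \right)} = V^{2}$
$77 k{\left(0 \right)} = 77 \cdot 0^{2} = 77 \cdot 0 = 0$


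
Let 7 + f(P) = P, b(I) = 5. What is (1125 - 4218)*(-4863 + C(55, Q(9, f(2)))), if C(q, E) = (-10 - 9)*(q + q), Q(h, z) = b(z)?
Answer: 21505629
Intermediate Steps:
f(P) = -7 + P
Q(h, z) = 5
C(q, E) = -38*q
(1125 - 4218)*(-4863 + C(55, Q(9, f(2)))) = (1125 - 4218)*(-4863 - 38*55) = -3093*(-4863 - 2090) = -3093*(-6953) = 21505629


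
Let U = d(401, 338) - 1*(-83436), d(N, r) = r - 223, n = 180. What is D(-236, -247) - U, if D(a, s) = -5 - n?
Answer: -83736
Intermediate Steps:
d(N, r) = -223 + r
D(a, s) = -185 (D(a, s) = -5 - 1*180 = -5 - 180 = -185)
U = 83551 (U = (-223 + 338) - 1*(-83436) = 115 + 83436 = 83551)
D(-236, -247) - U = -185 - 1*83551 = -185 - 83551 = -83736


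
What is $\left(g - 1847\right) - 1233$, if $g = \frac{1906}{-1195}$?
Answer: $- \frac{3682506}{1195} \approx -3081.6$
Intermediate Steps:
$g = - \frac{1906}{1195}$ ($g = 1906 \left(- \frac{1}{1195}\right) = - \frac{1906}{1195} \approx -1.595$)
$\left(g - 1847\right) - 1233 = \left(- \frac{1906}{1195} - 1847\right) - 1233 = - \frac{2209071}{1195} - 1233 = - \frac{3682506}{1195}$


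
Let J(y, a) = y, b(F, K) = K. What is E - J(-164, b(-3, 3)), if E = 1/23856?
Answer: 3912385/23856 ≈ 164.00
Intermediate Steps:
E = 1/23856 ≈ 4.1918e-5
E - J(-164, b(-3, 3)) = 1/23856 - 1*(-164) = 1/23856 + 164 = 3912385/23856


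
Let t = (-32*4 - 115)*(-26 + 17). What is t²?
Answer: 4782969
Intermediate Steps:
t = 2187 (t = (-128 - 115)*(-9) = -243*(-9) = 2187)
t² = 2187² = 4782969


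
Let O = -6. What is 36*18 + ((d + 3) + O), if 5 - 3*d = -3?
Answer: 1943/3 ≈ 647.67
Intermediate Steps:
d = 8/3 (d = 5/3 - ⅓*(-3) = 5/3 + 1 = 8/3 ≈ 2.6667)
36*18 + ((d + 3) + O) = 36*18 + ((8/3 + 3) - 6) = 648 + (17/3 - 6) = 648 - ⅓ = 1943/3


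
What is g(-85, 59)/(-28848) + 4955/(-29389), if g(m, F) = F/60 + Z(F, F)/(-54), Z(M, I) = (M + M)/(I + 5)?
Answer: -1235258516789/7325111854080 ≈ -0.16863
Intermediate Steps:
Z(M, I) = 2*M/(5 + I) (Z(M, I) = (2*M)/(5 + I) = 2*M/(5 + I))
g(m, F) = F/60 - F/(27*(5 + F)) (g(m, F) = F/60 + (2*F/(5 + F))/(-54) = F*(1/60) + (2*F/(5 + F))*(-1/54) = F/60 - F/(27*(5 + F)))
g(-85, 59)/(-28848) + 4955/(-29389) = ((1/540)*59*(25 + 9*59)/(5 + 59))/(-28848) + 4955/(-29389) = ((1/540)*59*(25 + 531)/64)*(-1/28848) + 4955*(-1/29389) = ((1/540)*59*(1/64)*556)*(-1/28848) - 4955/29389 = (8201/8640)*(-1/28848) - 4955/29389 = -8201/249246720 - 4955/29389 = -1235258516789/7325111854080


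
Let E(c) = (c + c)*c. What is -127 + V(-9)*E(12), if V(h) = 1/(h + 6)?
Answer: -223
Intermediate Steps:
E(c) = 2*c**2 (E(c) = (2*c)*c = 2*c**2)
V(h) = 1/(6 + h)
-127 + V(-9)*E(12) = -127 + (2*12**2)/(6 - 9) = -127 + (2*144)/(-3) = -127 - 1/3*288 = -127 - 96 = -223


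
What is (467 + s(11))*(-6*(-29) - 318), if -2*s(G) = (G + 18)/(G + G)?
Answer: -738684/11 ≈ -67153.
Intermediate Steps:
s(G) = -(18 + G)/(4*G) (s(G) = -(G + 18)/(2*(G + G)) = -(18 + G)/(2*(2*G)) = -(18 + G)*1/(2*G)/2 = -(18 + G)/(4*G))
(467 + s(11))*(-6*(-29) - 318) = (467 + (¼)*(-18 - 1*11)/11)*(-6*(-29) - 318) = (467 + (¼)*(1/11)*(-18 - 11))*(174 - 318) = (467 + (¼)*(1/11)*(-29))*(-144) = (467 - 29/44)*(-144) = (20519/44)*(-144) = -738684/11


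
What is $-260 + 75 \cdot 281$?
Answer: $20815$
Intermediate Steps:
$-260 + 75 \cdot 281 = -260 + 21075 = 20815$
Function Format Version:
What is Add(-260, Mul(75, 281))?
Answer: 20815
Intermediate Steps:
Add(-260, Mul(75, 281)) = Add(-260, 21075) = 20815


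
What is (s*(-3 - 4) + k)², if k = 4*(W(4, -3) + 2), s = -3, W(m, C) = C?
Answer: 289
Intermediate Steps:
k = -4 (k = 4*(-3 + 2) = 4*(-1) = -4)
(s*(-3 - 4) + k)² = (-3*(-3 - 4) - 4)² = (-3*(-7) - 4)² = (21 - 4)² = 17² = 289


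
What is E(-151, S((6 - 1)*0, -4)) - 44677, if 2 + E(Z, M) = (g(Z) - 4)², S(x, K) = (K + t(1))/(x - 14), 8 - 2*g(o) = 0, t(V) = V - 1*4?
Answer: -44679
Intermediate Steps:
t(V) = -4 + V (t(V) = V - 4 = -4 + V)
g(o) = 4 (g(o) = 4 - ½*0 = 4 + 0 = 4)
S(x, K) = (-3 + K)/(-14 + x) (S(x, K) = (K + (-4 + 1))/(x - 14) = (K - 3)/(-14 + x) = (-3 + K)/(-14 + x))
E(Z, M) = -2 (E(Z, M) = -2 + (4 - 4)² = -2 + 0² = -2 + 0 = -2)
E(-151, S((6 - 1)*0, -4)) - 44677 = -2 - 44677 = -44679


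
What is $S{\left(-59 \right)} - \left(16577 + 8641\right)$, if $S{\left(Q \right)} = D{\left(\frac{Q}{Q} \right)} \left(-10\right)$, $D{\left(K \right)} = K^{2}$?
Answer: $-25228$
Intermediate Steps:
$S{\left(Q \right)} = -10$ ($S{\left(Q \right)} = \left(\frac{Q}{Q}\right)^{2} \left(-10\right) = 1^{2} \left(-10\right) = 1 \left(-10\right) = -10$)
$S{\left(-59 \right)} - \left(16577 + 8641\right) = -10 - \left(16577 + 8641\right) = -10 - 25218 = -25228$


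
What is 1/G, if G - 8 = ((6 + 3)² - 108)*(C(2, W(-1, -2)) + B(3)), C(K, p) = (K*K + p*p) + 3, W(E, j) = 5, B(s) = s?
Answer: -1/937 ≈ -0.0010672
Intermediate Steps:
C(K, p) = 3 + K² + p² (C(K, p) = (K² + p²) + 3 = 3 + K² + p²)
G = -937 (G = 8 + ((6 + 3)² - 108)*((3 + 2² + 5²) + 3) = 8 + (9² - 108)*((3 + 4 + 25) + 3) = 8 + (81 - 108)*(32 + 3) = 8 - 27*35 = 8 - 945 = -937)
1/G = 1/(-937) = -1/937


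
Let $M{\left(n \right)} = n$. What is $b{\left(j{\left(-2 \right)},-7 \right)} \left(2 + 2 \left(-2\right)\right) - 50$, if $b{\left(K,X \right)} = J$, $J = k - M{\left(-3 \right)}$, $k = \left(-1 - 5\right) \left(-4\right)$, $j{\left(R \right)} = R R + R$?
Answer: $-104$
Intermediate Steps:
$j{\left(R \right)} = R + R^{2}$ ($j{\left(R \right)} = R^{2} + R = R + R^{2}$)
$k = 24$ ($k = \left(-6\right) \left(-4\right) = 24$)
$J = 27$ ($J = 24 - -3 = 24 + 3 = 27$)
$b{\left(K,X \right)} = 27$
$b{\left(j{\left(-2 \right)},-7 \right)} \left(2 + 2 \left(-2\right)\right) - 50 = 27 \left(2 + 2 \left(-2\right)\right) - 50 = 27 \left(2 - 4\right) - 50 = 27 \left(-2\right) - 50 = -54 - 50 = -104$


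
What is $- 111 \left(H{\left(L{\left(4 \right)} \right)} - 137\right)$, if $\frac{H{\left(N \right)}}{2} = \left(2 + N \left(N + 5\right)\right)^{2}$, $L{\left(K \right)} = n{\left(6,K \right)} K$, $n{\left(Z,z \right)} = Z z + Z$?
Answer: $-49963305681$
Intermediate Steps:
$n{\left(Z,z \right)} = Z + Z z$
$L{\left(K \right)} = K \left(6 + 6 K\right)$ ($L{\left(K \right)} = 6 \left(1 + K\right) K = \left(6 + 6 K\right) K = K \left(6 + 6 K\right)$)
$H{\left(N \right)} = 2 \left(2 + N \left(5 + N\right)\right)^{2}$ ($H{\left(N \right)} = 2 \left(2 + N \left(N + 5\right)\right)^{2} = 2 \left(2 + N \left(5 + N\right)\right)^{2}$)
$- 111 \left(H{\left(L{\left(4 \right)} \right)} - 137\right) = - 111 \left(2 \left(2 + \left(6 \cdot 4 \left(1 + 4\right)\right)^{2} + 5 \cdot 6 \cdot 4 \left(1 + 4\right)\right)^{2} - 137\right) = - 111 \left(2 \left(2 + \left(6 \cdot 4 \cdot 5\right)^{2} + 5 \cdot 6 \cdot 4 \cdot 5\right)^{2} - 137\right) = - 111 \left(2 \left(2 + 120^{2} + 5 \cdot 120\right)^{2} - 137\right) = - 111 \left(2 \left(2 + 14400 + 600\right)^{2} - 137\right) = - 111 \left(2 \cdot 15002^{2} - 137\right) = - 111 \left(2 \cdot 225060004 - 137\right) = - 111 \left(450120008 - 137\right) = \left(-111\right) 450119871 = -49963305681$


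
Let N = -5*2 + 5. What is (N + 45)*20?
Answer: 800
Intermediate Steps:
N = -5 (N = -10 + 5 = -5)
(N + 45)*20 = (-5 + 45)*20 = 40*20 = 800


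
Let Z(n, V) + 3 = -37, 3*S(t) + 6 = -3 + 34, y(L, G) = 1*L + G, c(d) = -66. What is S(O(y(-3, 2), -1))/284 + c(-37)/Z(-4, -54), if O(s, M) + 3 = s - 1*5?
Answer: 3577/2130 ≈ 1.6793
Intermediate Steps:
y(L, G) = G + L (y(L, G) = L + G = G + L)
O(s, M) = -8 + s (O(s, M) = -3 + (s - 1*5) = -3 + (s - 5) = -3 + (-5 + s) = -8 + s)
S(t) = 25/3 (S(t) = -2 + (-3 + 34)/3 = -2 + (⅓)*31 = -2 + 31/3 = 25/3)
Z(n, V) = -40 (Z(n, V) = -3 - 37 = -40)
S(O(y(-3, 2), -1))/284 + c(-37)/Z(-4, -54) = (25/3)/284 - 66/(-40) = (25/3)*(1/284) - 66*(-1/40) = 25/852 + 33/20 = 3577/2130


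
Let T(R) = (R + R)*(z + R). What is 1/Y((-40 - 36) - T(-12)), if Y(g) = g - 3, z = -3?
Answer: -1/439 ≈ -0.0022779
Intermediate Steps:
T(R) = 2*R*(-3 + R) (T(R) = (R + R)*(-3 + R) = (2*R)*(-3 + R) = 2*R*(-3 + R))
Y(g) = -3 + g
1/Y((-40 - 36) - T(-12)) = 1/(-3 + ((-40 - 36) - 2*(-12)*(-3 - 12))) = 1/(-3 + (-76 - 2*(-12)*(-15))) = 1/(-3 + (-76 - 1*360)) = 1/(-3 + (-76 - 360)) = 1/(-3 - 436) = 1/(-439) = -1/439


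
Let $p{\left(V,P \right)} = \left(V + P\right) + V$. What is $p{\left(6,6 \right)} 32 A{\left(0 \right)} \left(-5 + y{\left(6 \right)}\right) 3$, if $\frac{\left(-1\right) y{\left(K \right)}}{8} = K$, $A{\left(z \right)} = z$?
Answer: $0$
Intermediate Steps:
$p{\left(V,P \right)} = P + 2 V$ ($p{\left(V,P \right)} = \left(P + V\right) + V = P + 2 V$)
$y{\left(K \right)} = - 8 K$
$p{\left(6,6 \right)} 32 A{\left(0 \right)} \left(-5 + y{\left(6 \right)}\right) 3 = \left(6 + 2 \cdot 6\right) 32 \cdot 0 \left(-5 - 48\right) 3 = \left(6 + 12\right) 32 \cdot 0 \left(-5 - 48\right) 3 = 18 \cdot 32 \cdot 0 \left(-53\right) 3 = 576 \cdot 0 \cdot 3 = 576 \cdot 0 = 0$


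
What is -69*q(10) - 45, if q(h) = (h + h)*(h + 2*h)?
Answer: -41445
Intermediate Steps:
q(h) = 6*h² (q(h) = (2*h)*(3*h) = 6*h²)
-69*q(10) - 45 = -414*10² - 45 = -414*100 - 45 = -69*600 - 45 = -41400 - 45 = -41445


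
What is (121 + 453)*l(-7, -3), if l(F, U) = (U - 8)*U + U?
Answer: 17220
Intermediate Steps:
l(F, U) = U + U*(-8 + U) (l(F, U) = (-8 + U)*U + U = U*(-8 + U) + U = U + U*(-8 + U))
(121 + 453)*l(-7, -3) = (121 + 453)*(-3*(-7 - 3)) = 574*(-3*(-10)) = 574*30 = 17220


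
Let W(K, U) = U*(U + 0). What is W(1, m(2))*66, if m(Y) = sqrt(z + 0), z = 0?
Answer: 0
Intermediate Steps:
m(Y) = 0 (m(Y) = sqrt(0 + 0) = sqrt(0) = 0)
W(K, U) = U**2 (W(K, U) = U*U = U**2)
W(1, m(2))*66 = 0**2*66 = 0*66 = 0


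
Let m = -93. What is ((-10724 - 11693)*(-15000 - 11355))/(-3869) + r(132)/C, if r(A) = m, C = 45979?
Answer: -27164395169082/177892751 ≈ -1.5270e+5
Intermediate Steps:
r(A) = -93
((-10724 - 11693)*(-15000 - 11355))/(-3869) + r(132)/C = ((-10724 - 11693)*(-15000 - 11355))/(-3869) - 93/45979 = -22417*(-26355)*(-1/3869) - 93*1/45979 = 590800035*(-1/3869) - 93/45979 = -590800035/3869 - 93/45979 = -27164395169082/177892751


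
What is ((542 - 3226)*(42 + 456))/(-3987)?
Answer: 445544/1329 ≈ 335.25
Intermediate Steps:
((542 - 3226)*(42 + 456))/(-3987) = -2684*498*(-1/3987) = -1336632*(-1/3987) = 445544/1329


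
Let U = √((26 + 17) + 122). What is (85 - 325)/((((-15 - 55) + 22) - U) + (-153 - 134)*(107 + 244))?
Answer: 403140/169293601 - 4*√165/169293601 ≈ 0.0023810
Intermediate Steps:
U = √165 (U = √(43 + 122) = √165 ≈ 12.845)
(85 - 325)/((((-15 - 55) + 22) - U) + (-153 - 134)*(107 + 244)) = (85 - 325)/((((-15 - 55) + 22) - √165) + (-153 - 134)*(107 + 244)) = -240/(((-70 + 22) - √165) - 287*351) = -240/((-48 - √165) - 100737) = -240/(-100785 - √165)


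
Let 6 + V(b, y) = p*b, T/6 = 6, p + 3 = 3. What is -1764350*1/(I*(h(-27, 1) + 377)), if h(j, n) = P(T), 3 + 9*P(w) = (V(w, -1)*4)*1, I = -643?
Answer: 882175/120241 ≈ 7.3367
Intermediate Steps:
p = 0 (p = -3 + 3 = 0)
T = 36 (T = 6*6 = 36)
V(b, y) = -6 (V(b, y) = -6 + 0*b = -6 + 0 = -6)
P(w) = -3 (P(w) = -1/3 + (-6*4*1)/9 = -1/3 + (-24*1)/9 = -1/3 + (1/9)*(-24) = -1/3 - 8/3 = -3)
h(j, n) = -3
-1764350*1/(I*(h(-27, 1) + 377)) = -1764350*(-1/(643*(-3 + 377))) = -1764350/(374*(-643)) = -1764350/(-240482) = -1764350*(-1/240482) = 882175/120241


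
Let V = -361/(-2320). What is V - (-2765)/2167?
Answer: 7197087/5027440 ≈ 1.4316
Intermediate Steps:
V = 361/2320 (V = -361*(-1/2320) = 361/2320 ≈ 0.15560)
V - (-2765)/2167 = 361/2320 - (-2765)/2167 = 361/2320 - 1*(-2765/2167) = 361/2320 + 2765/2167 = 7197087/5027440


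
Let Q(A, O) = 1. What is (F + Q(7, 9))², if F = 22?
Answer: 529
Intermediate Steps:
(F + Q(7, 9))² = (22 + 1)² = 23² = 529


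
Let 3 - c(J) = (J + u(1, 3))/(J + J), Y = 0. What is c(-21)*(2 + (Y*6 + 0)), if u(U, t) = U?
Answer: 106/21 ≈ 5.0476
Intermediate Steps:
c(J) = 3 - (1 + J)/(2*J) (c(J) = 3 - (J + 1)/(J + J) = 3 - (1 + J)/(2*J))
c(-21)*(2 + (Y*6 + 0)) = ((½)*(-1 + 5*(-21))/(-21))*(2 + (0*6 + 0)) = ((½)*(-1/21)*(-1 - 105))*(2 + (0 + 0)) = ((½)*(-1/21)*(-106))*(2 + 0) = (53/21)*2 = 106/21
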